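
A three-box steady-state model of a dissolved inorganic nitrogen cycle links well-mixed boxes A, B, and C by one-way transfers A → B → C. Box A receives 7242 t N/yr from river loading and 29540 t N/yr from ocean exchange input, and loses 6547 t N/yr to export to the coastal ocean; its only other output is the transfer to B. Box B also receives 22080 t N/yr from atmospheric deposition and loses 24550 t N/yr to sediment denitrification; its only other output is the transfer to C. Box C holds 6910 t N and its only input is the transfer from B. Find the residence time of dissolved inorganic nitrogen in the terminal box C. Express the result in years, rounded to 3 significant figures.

0.249 yr

Box A: F(A→B) = (7242 + 29540) − 6547 = 30235 t N/yr.
Box B: F(B→C) = (30235 + 22080) − 24550 = 27765 t N/yr.
Box C throughput = its input = 27765 t N/yr; τ = 6910 / 27765 = 0.2489 yr.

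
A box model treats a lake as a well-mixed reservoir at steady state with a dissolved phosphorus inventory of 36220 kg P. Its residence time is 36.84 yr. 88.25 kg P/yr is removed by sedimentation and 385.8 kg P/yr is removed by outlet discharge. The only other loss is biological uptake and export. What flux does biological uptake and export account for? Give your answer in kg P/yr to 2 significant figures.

Total removal F = M/τ = 36220 / 36.84 = 983.2 kg P/yr.
Biological uptake and export = F − (88.25 + 385.8) = 983.2 − 474.1 = 509.1 kg P/yr.

510 kg P/yr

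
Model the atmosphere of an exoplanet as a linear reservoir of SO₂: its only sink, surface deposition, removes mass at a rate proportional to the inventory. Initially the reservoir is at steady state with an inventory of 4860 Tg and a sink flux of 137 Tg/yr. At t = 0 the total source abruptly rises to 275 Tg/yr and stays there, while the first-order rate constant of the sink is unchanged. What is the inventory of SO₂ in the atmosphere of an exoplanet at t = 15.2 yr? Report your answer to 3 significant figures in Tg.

The sink rate constant is k = F₀/M₀ = 137/4860 = 0.02819 yr⁻¹.
Solving dM/dt = F₁ − kM with M(0) = M₀ gives M(t) = F₁/k + (M₀ − F₁/k)·e^(−kt).
F₁/k = 275/0.02819 = 9755.5 Tg; kt = 0.02819 × 15.2 = 0.4285, e^(−kt) = 0.6515.
M(15.2) = 9755.5 + (4860 − 9755.5) × 0.6515 = 9755.5 − 3189 = 6566.1 Tg.

6570 Tg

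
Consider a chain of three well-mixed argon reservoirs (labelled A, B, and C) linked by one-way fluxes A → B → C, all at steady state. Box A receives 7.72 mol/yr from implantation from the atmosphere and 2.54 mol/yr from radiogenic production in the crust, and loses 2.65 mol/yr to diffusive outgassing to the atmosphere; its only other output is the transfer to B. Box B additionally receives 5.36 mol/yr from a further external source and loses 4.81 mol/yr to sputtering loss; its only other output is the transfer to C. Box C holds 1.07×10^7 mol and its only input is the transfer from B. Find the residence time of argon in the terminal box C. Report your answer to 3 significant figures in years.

1.31×10^6 yr

Box A: F(A→B) = (7.72 + 2.54) − 2.65 = 7.6100 mol/yr.
Box B: F(B→C) = (7.6100 + 5.36) − 4.81 = 8.1600 mol/yr.
Box C throughput = its input = 8.1600 mol/yr; τ = 1.07×10^7 / 8.1600 = 1.311×10^6 yr.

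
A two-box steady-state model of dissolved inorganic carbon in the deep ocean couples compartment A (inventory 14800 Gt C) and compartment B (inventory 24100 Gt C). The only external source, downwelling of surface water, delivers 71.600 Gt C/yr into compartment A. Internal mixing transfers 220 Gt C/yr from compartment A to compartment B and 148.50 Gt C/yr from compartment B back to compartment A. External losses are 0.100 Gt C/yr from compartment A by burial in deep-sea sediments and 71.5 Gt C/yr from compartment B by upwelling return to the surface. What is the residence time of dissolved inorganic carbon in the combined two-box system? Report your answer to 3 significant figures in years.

543 yr

Residence time in the combined system uses the total inventory and the total *external* removal — internal exchanges between the two boxes cancel.
M_total = 14800 + 24100 = 38900 Gt C.
ΣF_external_out = 0.100 + 71.5 = 71.600 Gt C/yr.
τ = M_total / ΣF_ext = 38900 / 71.600 = 543.3 yr.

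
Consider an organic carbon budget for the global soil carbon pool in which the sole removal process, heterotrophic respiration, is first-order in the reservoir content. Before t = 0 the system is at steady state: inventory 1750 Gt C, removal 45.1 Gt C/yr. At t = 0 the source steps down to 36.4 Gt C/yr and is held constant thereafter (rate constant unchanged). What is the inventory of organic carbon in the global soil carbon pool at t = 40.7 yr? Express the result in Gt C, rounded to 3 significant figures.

1530 Gt C

The sink rate constant is k = F₀/M₀ = 45.1/1750 = 0.02577 yr⁻¹.
Solving dM/dt = F₁ − kM with M(0) = M₀ gives M(t) = F₁/k + (M₀ − F₁/k)·e^(−kt).
F₁/k = 36.4/0.02577 = 1412.4 Gt C; kt = 0.02577 × 40.7 = 1.049, e^(−kt) = 0.3503.
M(40.7) = 1412.4 + (1750 − 1412.4) × 0.3503 = 1412.4 + 118.3 = 1530.7 Gt C.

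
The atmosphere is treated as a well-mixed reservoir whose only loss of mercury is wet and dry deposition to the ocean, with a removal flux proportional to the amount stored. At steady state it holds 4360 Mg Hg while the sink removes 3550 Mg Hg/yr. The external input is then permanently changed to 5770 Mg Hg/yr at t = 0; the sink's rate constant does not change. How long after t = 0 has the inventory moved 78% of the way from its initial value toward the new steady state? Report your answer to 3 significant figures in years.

1.86 yr

τ = M₀/F₀ = 4360/3550 = 1.228 yr.
The remaining gap fraction is e^(−t/τ); 78% covered ⇒ e^(−t/τ) = 0.220.
t = −τ ln(0.220) = 1.228 × 1.514 = 1.860 yr.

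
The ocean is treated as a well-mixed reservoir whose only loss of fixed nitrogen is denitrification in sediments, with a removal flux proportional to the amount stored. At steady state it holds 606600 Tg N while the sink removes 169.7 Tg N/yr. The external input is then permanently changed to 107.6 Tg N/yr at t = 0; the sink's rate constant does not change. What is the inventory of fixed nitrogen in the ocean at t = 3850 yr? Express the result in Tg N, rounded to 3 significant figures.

Residence time τ = M₀/F₀ = 3575 yr. The eventual steady state is M_∞ = M₀·(F₁/F₀) = 606600 × 107.6/169.7 = 384620 Tg N.
The anomaly ΔM(t) = M(t) − M_∞ decays as ΔM₀·e^(−t/τ) with ΔM₀ = 606600 − 384620 = 222000 Tg N.
At t = 3850 yr, e^(−t/τ) = e^(−1.077) = 0.3406, so ΔM = 75610 Tg N and M = 384620 + 75610 = 460230 Tg N.

460000 Tg N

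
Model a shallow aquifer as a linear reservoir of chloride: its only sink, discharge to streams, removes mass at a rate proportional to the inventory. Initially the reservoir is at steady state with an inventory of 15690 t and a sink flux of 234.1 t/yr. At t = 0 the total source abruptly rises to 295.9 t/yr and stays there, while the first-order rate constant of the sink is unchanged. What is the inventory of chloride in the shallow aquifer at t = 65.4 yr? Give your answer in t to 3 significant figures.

18300 t

Residence time τ = M₀/F₀ = 67.02 yr. The eventual steady state is M_∞ = M₀·(F₁/F₀) = 15690 × 295.9/234.1 = 19832 t.
The anomaly ΔM(t) = M(t) − M_∞ decays as ΔM₀·e^(−t/τ) with ΔM₀ = 15690 − 19832 = −4142 t.
At t = 65.4 yr, e^(−t/τ) = e^(−0.9758) = 0.3769, so ΔM = −1561 t and M = 19832 − 1561 = 18271 t.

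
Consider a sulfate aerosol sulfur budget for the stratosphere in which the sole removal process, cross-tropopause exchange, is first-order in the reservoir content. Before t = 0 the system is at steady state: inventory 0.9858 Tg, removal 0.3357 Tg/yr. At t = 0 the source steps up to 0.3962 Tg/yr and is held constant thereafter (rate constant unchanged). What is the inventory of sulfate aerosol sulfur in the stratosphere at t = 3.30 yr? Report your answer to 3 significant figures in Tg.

The sink rate constant is k = F₀/M₀ = 0.3357/0.9858 = 0.3405 yr⁻¹.
Solving dM/dt = F₁ − kM with M(0) = M₀ gives M(t) = F₁/k + (M₀ − F₁/k)·e^(−kt).
F₁/k = 0.3962/0.3405 = 1.1635 Tg; kt = 0.3405 × 3.30 = 1.124, e^(−kt) = 0.3251.
M(3.30) = 1.1635 + (0.9858 − 1.1635) × 0.3251 = 1.1635 − 0.05775 = 1.1057 Tg.

1.11 Tg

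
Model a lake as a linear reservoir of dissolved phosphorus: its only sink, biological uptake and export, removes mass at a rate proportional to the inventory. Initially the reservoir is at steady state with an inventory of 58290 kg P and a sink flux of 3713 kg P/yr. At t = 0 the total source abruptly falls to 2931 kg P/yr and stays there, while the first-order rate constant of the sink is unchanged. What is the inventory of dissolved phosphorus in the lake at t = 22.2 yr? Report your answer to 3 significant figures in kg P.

49000 kg P

Residence time τ = M₀/F₀ = 15.70 yr. The eventual steady state is M_∞ = M₀·(F₁/F₀) = 58290 × 2931/3713 = 46013 kg P.
The anomaly ΔM(t) = M(t) − M_∞ decays as ΔM₀·e^(−t/τ) with ΔM₀ = 58290 − 46013 = 12280 kg P.
At t = 22.2 yr, e^(−t/τ) = e^(−1.414) = 0.2431, so ΔM = 2985 kg P and M = 46013 + 2985 = 48998 kg P.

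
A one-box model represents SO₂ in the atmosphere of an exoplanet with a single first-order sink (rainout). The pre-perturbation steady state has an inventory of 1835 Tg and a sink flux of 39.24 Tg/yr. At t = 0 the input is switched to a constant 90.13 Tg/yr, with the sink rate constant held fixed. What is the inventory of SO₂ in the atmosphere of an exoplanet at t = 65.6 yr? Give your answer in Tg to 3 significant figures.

The sink rate constant is k = F₀/M₀ = 39.24/1835 = 0.02138 yr⁻¹.
Solving dM/dt = F₁ − kM with M(0) = M₀ gives M(t) = F₁/k + (M₀ − F₁/k)·e^(−kt).
F₁/k = 90.13/0.02138 = 4214.8 Tg; kt = 0.02138 × 65.6 = 1.403, e^(−kt) = 0.2459.
M(65.6) = 4214.8 + (1835 − 4214.8) × 0.2459 = 4214.8 − 585.2 = 3629.6 Tg.

3630 Tg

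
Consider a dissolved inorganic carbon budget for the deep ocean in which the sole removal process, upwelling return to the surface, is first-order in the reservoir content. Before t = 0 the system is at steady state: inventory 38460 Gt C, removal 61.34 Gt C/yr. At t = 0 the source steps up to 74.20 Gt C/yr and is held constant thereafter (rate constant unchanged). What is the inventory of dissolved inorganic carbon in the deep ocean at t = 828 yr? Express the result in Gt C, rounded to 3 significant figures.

44400 Gt C

τ = M₀/F₀ = 38460/61.34 = 627.0 yr; rate constant k = 1/τ.
New steady state M_∞ = F₁/k = F₁·τ = 74.20 × 627.0 = 46523 Gt C.
M(t) = M_∞ + (M₀ − M_∞)·e^(−t/τ); t/τ = 828/627.0 = 1.321, so e^(−t/τ) = 0.2670.
M(t) = 46523 − 8063 × 0.2670 = 44370 Gt C.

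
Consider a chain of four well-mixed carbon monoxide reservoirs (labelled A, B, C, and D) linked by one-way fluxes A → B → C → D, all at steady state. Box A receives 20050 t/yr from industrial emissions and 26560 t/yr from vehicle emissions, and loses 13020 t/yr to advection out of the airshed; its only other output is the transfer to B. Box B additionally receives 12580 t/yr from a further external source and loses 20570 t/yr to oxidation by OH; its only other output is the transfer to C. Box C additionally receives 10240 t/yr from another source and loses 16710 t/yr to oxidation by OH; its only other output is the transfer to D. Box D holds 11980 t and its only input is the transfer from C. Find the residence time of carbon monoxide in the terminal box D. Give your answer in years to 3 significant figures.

0.626 yr

Box A: F(A→B) = (20050 + 26560) − 13020 = 33590 t/yr.
Box B: F(B→C) = (33590 + 12580) − 20570 = 25600 t/yr.
Box C: F(C→D) = (25600 + 10240) − 16710 = 19130 t/yr.
Box D throughput = its input = 19130 t/yr; τ = 11980 / 19130 = 0.6262 yr.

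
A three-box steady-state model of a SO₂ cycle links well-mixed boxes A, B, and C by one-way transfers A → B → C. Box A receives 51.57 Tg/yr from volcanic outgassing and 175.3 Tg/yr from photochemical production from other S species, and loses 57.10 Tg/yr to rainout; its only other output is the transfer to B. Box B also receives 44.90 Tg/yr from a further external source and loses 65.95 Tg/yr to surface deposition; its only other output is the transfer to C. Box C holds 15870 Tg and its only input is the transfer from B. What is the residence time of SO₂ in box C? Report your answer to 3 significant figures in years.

Box A: F(A→B) = (51.57 + 175.3) − 57.10 = 169.77 Tg/yr.
Box B: F(B→C) = (169.77 + 44.90) − 65.95 = 148.72 Tg/yr.
Box C throughput = its input = 148.72 Tg/yr; τ = 15870 / 148.72 = 106.7 yr.

107 yr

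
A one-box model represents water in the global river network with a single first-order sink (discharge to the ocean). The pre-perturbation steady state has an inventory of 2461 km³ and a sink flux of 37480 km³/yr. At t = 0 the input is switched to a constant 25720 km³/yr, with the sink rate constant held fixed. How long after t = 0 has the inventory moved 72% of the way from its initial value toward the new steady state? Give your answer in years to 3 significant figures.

0.0836 yr

τ = M₀/F₀ = 2461/37480 = 0.06566 yr.
The remaining gap fraction is e^(−t/τ); 72% covered ⇒ e^(−t/τ) = 0.280.
t = −τ ln(0.280) = 0.06566 × 1.273 = 0.08359 yr.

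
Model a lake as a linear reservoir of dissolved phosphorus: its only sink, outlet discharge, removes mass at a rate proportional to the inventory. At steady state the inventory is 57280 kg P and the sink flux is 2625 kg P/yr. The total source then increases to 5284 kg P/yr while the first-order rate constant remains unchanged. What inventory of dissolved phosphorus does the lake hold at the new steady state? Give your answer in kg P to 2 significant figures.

120000 kg P

Rate constant k = F/M = 2625 / 57280 = 0.04583 yr⁻¹.
At the new steady state, source = k·M_new ⇒ M_new = 5284 / 0.04583 = 115300 kg P.
(Equivalently M_new = M × F_new/F_old = 57280 × 5284/2625.)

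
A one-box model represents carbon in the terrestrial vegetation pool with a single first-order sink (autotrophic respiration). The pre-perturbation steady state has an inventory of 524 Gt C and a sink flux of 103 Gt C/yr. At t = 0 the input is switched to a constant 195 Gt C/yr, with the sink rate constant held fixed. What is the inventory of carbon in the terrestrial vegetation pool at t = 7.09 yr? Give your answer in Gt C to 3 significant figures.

The sink rate constant is k = F₀/M₀ = 103/524 = 0.1966 yr⁻¹.
Solving dM/dt = F₁ − kM with M(0) = M₀ gives M(t) = F₁/k + (M₀ − F₁/k)·e^(−kt).
F₁/k = 195/0.1966 = 992.04 Gt C; kt = 0.1966 × 7.09 = 1.394, e^(−kt) = 0.2482.
M(7.09) = 992.04 + (524 − 992.04) × 0.2482 = 992.04 − 116.2 = 875.89 Gt C.

876 Gt C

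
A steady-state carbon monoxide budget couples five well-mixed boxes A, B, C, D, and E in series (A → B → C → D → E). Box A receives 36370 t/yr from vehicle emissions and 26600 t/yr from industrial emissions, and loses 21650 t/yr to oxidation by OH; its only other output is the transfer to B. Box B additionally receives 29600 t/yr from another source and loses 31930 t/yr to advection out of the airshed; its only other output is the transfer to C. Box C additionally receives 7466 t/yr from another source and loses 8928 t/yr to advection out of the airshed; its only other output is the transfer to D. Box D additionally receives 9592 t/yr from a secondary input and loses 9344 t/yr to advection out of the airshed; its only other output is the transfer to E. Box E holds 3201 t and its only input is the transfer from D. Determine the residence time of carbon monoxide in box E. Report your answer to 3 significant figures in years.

0.0847 yr

Box A: F(A→B) = (36370 + 26600) − 21650 = 41320 t/yr.
Box B: F(B→C) = (41320 + 29600) − 31930 = 38990 t/yr.
Box C: F(C→D) = (38990 + 7466) − 8928 = 37528 t/yr.
Box D: F(D→E) = (37528 + 9592) − 9344 = 37776 t/yr.
Box E throughput = its input = 37776 t/yr; τ = 3201 / 37776 = 0.08474 yr.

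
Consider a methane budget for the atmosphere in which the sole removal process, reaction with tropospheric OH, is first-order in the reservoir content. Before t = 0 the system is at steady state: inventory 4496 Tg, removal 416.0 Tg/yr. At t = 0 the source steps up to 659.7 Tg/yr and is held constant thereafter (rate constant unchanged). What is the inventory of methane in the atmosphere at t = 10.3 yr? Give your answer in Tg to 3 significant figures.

The sink rate constant is k = F₀/M₀ = 416.0/4496 = 0.09253 yr⁻¹.
Solving dM/dt = F₁ − kM with M(0) = M₀ gives M(t) = F₁/k + (M₀ − F₁/k)·e^(−kt).
F₁/k = 659.7/0.09253 = 7129.8 Tg; kt = 0.09253 × 10.3 = 0.9530, e^(−kt) = 0.3856.
M(10.3) = 7129.8 + (4496 − 7129.8) × 0.3856 = 7129.8 − 1016 = 6114.3 Tg.

6110 Tg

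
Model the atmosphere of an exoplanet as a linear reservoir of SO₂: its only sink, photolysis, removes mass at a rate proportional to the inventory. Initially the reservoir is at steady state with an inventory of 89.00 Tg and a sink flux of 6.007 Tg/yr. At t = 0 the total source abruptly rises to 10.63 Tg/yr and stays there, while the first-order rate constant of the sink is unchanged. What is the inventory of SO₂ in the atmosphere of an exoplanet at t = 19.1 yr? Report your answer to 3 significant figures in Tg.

The sink rate constant is k = F₀/M₀ = 6.007/89.00 = 0.06749 yr⁻¹.
Solving dM/dt = F₁ − kM with M(0) = M₀ gives M(t) = F₁/k + (M₀ − F₁/k)·e^(−kt).
F₁/k = 10.63/0.06749 = 157.49 Tg; kt = 0.06749 × 19.1 = 1.289, e^(−kt) = 0.2755.
M(19.1) = 157.49 + (89.00 − 157.49) × 0.2755 = 157.49 − 18.87 = 138.62 Tg.

139 Tg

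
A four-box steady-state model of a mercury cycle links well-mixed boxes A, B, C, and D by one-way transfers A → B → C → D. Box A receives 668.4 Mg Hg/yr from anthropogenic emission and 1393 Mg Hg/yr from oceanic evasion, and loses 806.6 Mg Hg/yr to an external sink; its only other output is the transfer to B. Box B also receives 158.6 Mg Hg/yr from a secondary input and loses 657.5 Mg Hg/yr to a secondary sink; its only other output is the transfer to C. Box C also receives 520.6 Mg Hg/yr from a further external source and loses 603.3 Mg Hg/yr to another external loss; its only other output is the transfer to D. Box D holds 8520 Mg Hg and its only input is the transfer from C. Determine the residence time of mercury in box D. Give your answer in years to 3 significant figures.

Box A: F(A→B) = (668.4 + 1393) − 806.6 = 1254.8 Mg Hg/yr.
Box B: F(B→C) = (1254.8 + 158.6) − 657.5 = 755.90 Mg Hg/yr.
Box C: F(C→D) = (755.90 + 520.6) − 603.3 = 673.20 Mg Hg/yr.
Box D throughput = its input = 673.20 Mg Hg/yr; τ = 8520 / 673.20 = 12.66 yr.

12.7 yr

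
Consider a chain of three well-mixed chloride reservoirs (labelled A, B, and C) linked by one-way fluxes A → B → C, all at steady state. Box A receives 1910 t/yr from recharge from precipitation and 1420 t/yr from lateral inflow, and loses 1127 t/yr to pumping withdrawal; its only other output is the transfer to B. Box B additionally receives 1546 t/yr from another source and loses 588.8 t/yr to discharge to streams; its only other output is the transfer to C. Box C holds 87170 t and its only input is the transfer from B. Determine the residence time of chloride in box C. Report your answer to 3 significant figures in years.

Box A: F(A→B) = (1910 + 1420) − 1127 = 2203.0 t/yr.
Box B: F(B→C) = (2203.0 + 1546) − 588.8 = 3160.2 t/yr.
Box C throughput = its input = 3160.2 t/yr; τ = 87170 / 3160.2 = 27.58 yr.

27.6 yr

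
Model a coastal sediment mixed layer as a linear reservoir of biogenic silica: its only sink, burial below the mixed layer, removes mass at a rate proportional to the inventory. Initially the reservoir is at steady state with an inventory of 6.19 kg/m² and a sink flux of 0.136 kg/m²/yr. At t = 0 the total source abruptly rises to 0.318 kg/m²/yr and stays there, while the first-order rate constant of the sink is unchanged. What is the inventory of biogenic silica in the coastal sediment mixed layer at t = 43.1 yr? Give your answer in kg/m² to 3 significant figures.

11.3 kg/m²

τ = M₀/F₀ = 6.19/0.136 = 45.51 yr; rate constant k = 1/τ.
New steady state M_∞ = F₁/k = F₁·τ = 0.318 × 45.51 = 14.474 kg/m².
M(t) = M_∞ + (M₀ − M_∞)·e^(−t/τ); t/τ = 43.1/45.51 = 0.9469, so e^(−t/τ) = 0.3879.
M(t) = 14.474 − 8.284 × 0.3879 = 11.260 kg/m².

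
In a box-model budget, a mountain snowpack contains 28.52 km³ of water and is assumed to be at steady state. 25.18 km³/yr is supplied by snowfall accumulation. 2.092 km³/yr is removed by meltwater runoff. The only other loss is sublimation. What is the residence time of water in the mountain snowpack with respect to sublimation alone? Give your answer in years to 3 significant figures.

At steady state ΣF_in = ΣF_out.
ΣF_in = 25.180 km³/yr.
Sublimation flux = ΣF_in − (2.092) = 25.180 − 2.092 = 23.09 km³/yr.
τ = M / F = 28.52 / 23.09 = 1.235 yr.

1.24 yr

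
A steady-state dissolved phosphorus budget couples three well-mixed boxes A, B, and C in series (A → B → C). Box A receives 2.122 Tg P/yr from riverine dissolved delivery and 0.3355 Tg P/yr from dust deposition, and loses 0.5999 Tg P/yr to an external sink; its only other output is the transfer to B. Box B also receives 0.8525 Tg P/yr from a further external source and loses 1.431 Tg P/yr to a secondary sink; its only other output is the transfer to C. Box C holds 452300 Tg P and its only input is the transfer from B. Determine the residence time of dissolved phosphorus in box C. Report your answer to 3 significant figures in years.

354000 yr

Box A: F(A→B) = (2.122 + 0.3355) − 0.5999 = 1.8576 Tg P/yr.
Box B: F(B→C) = (1.8576 + 0.8525) − 1.431 = 1.2791 Tg P/yr.
Box C throughput = its input = 1.2791 Tg P/yr; τ = 452300 / 1.2791 = 353600 yr.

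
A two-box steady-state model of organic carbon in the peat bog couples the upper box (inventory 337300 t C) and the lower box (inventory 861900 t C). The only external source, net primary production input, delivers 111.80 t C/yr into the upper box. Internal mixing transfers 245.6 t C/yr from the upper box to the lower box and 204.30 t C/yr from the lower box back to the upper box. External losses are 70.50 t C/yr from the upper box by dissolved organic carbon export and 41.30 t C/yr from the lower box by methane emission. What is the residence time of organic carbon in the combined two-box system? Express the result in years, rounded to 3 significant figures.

Treat the two boxes together as one reservoir: the mixing fluxes between them are internal recycling, so τ = ΣM / Σ(external losses).
M_total = 337300 + 861900 = 1.1992×10^6 t C.
ΣF_external_out = 70.50 + 41.30 = 111.80 t C/yr.
τ = M_total / ΣF_ext = 1.1992×10^6 / 111.80 = 10730 yr.

10700 yr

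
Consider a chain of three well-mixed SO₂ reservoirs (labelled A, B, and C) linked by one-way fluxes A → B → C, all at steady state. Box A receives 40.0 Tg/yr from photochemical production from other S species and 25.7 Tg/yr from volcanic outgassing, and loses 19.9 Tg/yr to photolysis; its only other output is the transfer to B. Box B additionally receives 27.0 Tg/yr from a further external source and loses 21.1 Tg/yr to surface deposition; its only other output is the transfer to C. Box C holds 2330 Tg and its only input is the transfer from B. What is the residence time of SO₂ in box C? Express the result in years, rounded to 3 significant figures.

Box A: F(A→B) = (40.0 + 25.7) − 19.9 = 45.800 Tg/yr.
Box B: F(B→C) = (45.800 + 27.0) − 21.1 = 51.700 Tg/yr.
Box C throughput = its input = 51.700 Tg/yr; τ = 2330 / 51.700 = 45.07 yr.

45.1 yr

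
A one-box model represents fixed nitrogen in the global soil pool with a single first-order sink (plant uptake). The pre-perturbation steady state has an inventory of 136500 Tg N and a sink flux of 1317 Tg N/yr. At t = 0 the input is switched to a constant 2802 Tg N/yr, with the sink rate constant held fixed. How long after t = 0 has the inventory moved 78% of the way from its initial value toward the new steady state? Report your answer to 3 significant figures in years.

157 yr

τ = M₀/F₀ = 136500/1317 = 103.6 yr.
The remaining gap fraction is e^(−t/τ); 78% covered ⇒ e^(−t/τ) = 0.220.
t = −τ ln(0.220) = 103.6 × 1.514 = 156.9 yr.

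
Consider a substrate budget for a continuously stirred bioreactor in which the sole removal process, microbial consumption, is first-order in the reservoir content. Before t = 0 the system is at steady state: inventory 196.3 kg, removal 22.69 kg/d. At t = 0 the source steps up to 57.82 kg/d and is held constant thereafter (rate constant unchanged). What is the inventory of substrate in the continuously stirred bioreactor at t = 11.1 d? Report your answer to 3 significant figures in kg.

416 kg

Residence time τ = M₀/F₀ = 8.651 d. The eventual steady state is M_∞ = M₀·(F₁/F₀) = 196.3 × 57.82/22.69 = 500.22 kg.
The anomaly ΔM(t) = M(t) − M_∞ decays as ΔM₀·e^(−t/τ) with ΔM₀ = 196.3 − 500.22 = −303.9 kg.
At t = 11.1 d, e^(−t/τ) = e^(−1.283) = 0.2772, so ΔM = −84.25 kg and M = 500.22 − 84.25 = 415.98 kg.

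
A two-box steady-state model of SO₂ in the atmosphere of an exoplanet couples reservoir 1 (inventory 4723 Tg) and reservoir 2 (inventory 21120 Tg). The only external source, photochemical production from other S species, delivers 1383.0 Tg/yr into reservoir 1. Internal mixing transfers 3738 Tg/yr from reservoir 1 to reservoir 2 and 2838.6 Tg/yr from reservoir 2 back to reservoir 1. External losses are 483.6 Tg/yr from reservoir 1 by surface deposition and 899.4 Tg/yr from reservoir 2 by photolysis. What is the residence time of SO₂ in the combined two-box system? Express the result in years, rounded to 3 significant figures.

Treat the two boxes together as one reservoir: the mixing fluxes between them are internal recycling, so τ = ΣM / Σ(external losses).
M_total = 4723 + 21120 = 25843 Tg.
ΣF_external_out = 483.6 + 899.4 = 1383.0 Tg/yr.
τ = M_total / ΣF_ext = 25843 / 1383.0 = 18.69 yr.

18.7 yr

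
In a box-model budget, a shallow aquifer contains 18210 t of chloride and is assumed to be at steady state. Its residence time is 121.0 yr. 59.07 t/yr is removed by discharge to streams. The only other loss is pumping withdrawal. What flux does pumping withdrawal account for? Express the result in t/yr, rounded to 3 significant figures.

91.4 t/yr

Total removal F = M/τ = 18210 / 121.0 = 150.5 t/yr.
Pumping withdrawal = F − (59.07) = 150.5 − 59.07 = 91.43 t/yr.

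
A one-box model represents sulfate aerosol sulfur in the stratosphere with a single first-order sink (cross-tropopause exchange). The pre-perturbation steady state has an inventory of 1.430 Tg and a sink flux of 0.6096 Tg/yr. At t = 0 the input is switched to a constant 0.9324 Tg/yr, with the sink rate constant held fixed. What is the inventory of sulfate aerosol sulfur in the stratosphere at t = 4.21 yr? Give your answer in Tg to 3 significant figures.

Residence time τ = M₀/F₀ = 2.346 yr. The eventual steady state is M_∞ = M₀·(F₁/F₀) = 1.430 × 0.9324/0.6096 = 2.1872 Tg.
The anomaly ΔM(t) = M(t) − M_∞ decays as ΔM₀·e^(−t/τ) with ΔM₀ = 1.430 − 2.1872 = −0.7572 Tg.
At t = 4.21 yr, e^(−t/τ) = e^(−1.795) = 0.1662, so ΔM = −0.1258 Tg and M = 2.1872 − 0.1258 = 2.0614 Tg.

2.06 Tg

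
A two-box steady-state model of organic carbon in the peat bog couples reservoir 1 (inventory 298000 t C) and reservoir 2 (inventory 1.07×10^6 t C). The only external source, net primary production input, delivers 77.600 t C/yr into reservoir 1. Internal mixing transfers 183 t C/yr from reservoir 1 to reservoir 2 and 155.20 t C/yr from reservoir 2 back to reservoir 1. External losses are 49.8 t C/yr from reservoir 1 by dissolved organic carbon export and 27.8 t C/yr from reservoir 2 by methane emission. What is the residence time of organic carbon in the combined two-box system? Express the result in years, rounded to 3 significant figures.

Residence time in the combined system uses the total inventory and the total *external* removal — internal exchanges between the two boxes cancel.
M_total = 298000 + 1.07×10^6 = 1.3680×10^6 t C.
ΣF_external_out = 49.8 + 27.8 = 77.600 t C/yr.
τ = M_total / ΣF_ext = 1.3680×10^6 / 77.600 = 17630 yr.

17600 yr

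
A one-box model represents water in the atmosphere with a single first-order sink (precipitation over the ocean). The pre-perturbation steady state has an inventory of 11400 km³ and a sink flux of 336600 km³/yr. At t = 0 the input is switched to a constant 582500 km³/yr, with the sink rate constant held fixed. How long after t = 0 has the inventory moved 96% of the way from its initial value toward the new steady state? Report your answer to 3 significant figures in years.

0.109 yr

τ = M₀/F₀ = 11400/336600 = 0.03387 yr.
The remaining gap fraction is e^(−t/τ); 96% covered ⇒ e^(−t/τ) = 0.0400.
t = −τ ln(0.0400) = 0.03387 × 3.219 = 0.1090 yr.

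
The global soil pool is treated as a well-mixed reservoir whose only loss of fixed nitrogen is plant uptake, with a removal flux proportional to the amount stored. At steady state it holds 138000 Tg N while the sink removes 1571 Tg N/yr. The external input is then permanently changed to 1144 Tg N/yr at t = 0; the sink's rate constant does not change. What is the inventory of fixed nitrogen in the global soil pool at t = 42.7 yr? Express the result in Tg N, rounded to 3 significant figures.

The sink rate constant is k = F₀/M₀ = 1571/138000 = 0.01138 yr⁻¹.
Solving dM/dt = F₁ − kM with M(0) = M₀ gives M(t) = F₁/k + (M₀ − F₁/k)·e^(−kt).
F₁/k = 1144/0.01138 = 100490 Tg N; kt = 0.01138 × 42.7 = 0.4861, e^(−kt) = 0.6150.
M(42.7) = 100490 + (138000 − 100490) × 0.6150 = 100490 + 23070 = 123560 Tg N.

124000 Tg N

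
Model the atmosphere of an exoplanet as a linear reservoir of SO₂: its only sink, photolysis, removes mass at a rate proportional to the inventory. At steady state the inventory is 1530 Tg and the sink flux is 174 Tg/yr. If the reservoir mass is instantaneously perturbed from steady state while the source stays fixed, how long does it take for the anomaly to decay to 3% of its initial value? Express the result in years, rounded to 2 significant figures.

For a linear reservoir the anomaly decays as exp(−t/τ) with τ = M/F = 1530/174 = 8.793 yr.
exp(−t/τ) = 0.03 ⇒ t = −τ ln(0.03) = 8.793 × 3.507 = 30.83 yr.

31 yr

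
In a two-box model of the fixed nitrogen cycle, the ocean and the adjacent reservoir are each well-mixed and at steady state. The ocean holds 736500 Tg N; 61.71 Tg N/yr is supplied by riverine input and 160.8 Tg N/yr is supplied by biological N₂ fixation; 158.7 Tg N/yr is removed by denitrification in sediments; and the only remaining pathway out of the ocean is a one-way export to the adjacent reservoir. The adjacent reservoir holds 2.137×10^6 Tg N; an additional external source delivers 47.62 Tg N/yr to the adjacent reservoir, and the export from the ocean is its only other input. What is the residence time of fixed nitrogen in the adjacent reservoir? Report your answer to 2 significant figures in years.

19000 yr

Balance the ocean: ΣF_in = 61.71 + 160.8 = 222.51 Tg N/yr.
Export to the adjacent reservoir = ΣF_in − (158.7) = 63.810 Tg N/yr.
Total input to the adjacent reservoir = 63.810 + 47.62 = 111.43 Tg N/yr; at steady state this equals its total output.
τ = M / F = 2.137×10^6 / 111.43 = 19180 yr.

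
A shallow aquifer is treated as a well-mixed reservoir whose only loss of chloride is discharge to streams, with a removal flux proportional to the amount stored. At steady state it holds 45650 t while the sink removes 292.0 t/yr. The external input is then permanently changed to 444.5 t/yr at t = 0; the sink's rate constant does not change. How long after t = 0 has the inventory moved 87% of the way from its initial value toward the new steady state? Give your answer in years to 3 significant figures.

319 yr

τ = M₀/F₀ = 45650/292.0 = 156.3 yr.
The remaining gap fraction is e^(−t/τ); 87% covered ⇒ e^(−t/τ) = 0.130.
t = −τ ln(0.130) = 156.3 × 2.040 = 319.0 yr.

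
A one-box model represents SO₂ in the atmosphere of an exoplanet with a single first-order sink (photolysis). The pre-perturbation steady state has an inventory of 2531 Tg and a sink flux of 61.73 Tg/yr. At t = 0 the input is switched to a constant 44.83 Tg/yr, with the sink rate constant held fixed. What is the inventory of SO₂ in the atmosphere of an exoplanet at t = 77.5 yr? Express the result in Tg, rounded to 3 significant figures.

1940 Tg

Residence time τ = M₀/F₀ = 41.00 yr. The eventual steady state is M_∞ = M₀·(F₁/F₀) = 2531 × 44.83/61.73 = 1838.1 Tg.
The anomaly ΔM(t) = M(t) − M_∞ decays as ΔM₀·e^(−t/τ) with ΔM₀ = 2531 − 1838.1 = 692.9 Tg.
At t = 77.5 yr, e^(−t/τ) = e^(−1.890) = 0.1510, so ΔM = 104.7 Tg and M = 1838.1 + 104.7 = 1942.7 Tg.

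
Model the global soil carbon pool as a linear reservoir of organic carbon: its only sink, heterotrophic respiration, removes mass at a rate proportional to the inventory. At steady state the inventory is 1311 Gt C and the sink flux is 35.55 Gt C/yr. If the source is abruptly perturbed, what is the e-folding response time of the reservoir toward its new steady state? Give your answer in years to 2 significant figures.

For a linear reservoir the response time equals the residence time τ = M/F.
τ = 1311 / 35.55 = 36.88 yr.

37 yr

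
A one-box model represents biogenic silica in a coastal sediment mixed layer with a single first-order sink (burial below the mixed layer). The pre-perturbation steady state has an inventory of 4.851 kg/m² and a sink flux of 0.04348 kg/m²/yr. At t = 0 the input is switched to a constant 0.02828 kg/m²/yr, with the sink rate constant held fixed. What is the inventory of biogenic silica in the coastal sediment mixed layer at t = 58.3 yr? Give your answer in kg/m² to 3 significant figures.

4.16 kg/m²

τ = M₀/F₀ = 4.851/0.04348 = 111.6 yr; rate constant k = 1/τ.
New steady state M_∞ = F₁/k = F₁·τ = 0.02828 × 111.6 = 3.1552 kg/m².
M(t) = M_∞ + (M₀ − M_∞)·e^(−t/τ); t/τ = 58.3/111.6 = 0.5225, so e^(−t/τ) = 0.5930.
M(t) = 3.1552 + 1.696 × 0.5930 = 4.1608 kg/m².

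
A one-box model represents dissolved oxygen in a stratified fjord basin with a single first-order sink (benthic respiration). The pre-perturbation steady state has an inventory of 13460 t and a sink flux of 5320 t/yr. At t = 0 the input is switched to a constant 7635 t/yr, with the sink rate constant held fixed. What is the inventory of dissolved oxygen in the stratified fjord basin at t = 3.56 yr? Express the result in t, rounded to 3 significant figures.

17900 t

τ = M₀/F₀ = 13460/5320 = 2.530 yr; rate constant k = 1/τ.
New steady state M_∞ = F₁/k = F₁·τ = 7635 × 2.530 = 19317 t.
M(t) = M_∞ + (M₀ − M_∞)·e^(−t/τ); t/τ = 3.56/2.530 = 1.407, so e^(−t/τ) = 0.2449.
M(t) = 19317 − 5857 × 0.2449 = 17883 t.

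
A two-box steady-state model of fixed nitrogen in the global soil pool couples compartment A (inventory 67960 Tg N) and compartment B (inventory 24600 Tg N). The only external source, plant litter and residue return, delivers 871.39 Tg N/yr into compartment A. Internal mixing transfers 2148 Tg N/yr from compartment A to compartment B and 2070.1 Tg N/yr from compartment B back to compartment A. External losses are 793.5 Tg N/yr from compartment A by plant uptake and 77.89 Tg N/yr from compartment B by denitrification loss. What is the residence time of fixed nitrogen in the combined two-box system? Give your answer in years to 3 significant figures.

Treat the two boxes together as one reservoir: the mixing fluxes between them are internal recycling, so τ = ΣM / Σ(external losses).
M_total = 67960 + 24600 = 92560 Tg N.
ΣF_external_out = 793.5 + 77.89 = 871.39 Tg N/yr.
τ = M_total / ΣF_ext = 92560 / 871.39 = 106.2 yr.

106 yr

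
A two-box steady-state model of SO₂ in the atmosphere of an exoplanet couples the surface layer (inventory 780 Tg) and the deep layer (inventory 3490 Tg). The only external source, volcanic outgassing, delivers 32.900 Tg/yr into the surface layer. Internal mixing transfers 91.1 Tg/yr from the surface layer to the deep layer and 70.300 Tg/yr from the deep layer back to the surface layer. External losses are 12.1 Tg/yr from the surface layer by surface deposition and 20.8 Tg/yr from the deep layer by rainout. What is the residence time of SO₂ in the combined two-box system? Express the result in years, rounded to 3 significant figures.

Treat the two boxes together as one reservoir: the mixing fluxes between them are internal recycling, so τ = ΣM / Σ(external losses).
M_total = 780 + 3490 = 4270.0 Tg.
ΣF_external_out = 12.1 + 20.8 = 32.900 Tg/yr.
τ = M_total / ΣF_ext = 4270.0 / 32.900 = 129.8 yr.

130 yr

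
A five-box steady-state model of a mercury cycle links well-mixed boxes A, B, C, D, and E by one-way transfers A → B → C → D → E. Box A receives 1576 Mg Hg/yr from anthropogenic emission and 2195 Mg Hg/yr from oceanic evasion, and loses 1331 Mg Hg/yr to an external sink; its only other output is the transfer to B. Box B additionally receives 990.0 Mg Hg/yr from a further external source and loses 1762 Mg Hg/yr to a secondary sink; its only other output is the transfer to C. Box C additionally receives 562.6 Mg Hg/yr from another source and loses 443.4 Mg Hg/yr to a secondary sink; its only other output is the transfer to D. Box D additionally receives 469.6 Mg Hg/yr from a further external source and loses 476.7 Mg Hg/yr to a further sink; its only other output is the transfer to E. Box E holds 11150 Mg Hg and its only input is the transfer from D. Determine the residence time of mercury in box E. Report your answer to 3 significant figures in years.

6.26 yr

Box A: F(A→B) = (1576 + 2195) − 1331 = 2440.0 Mg Hg/yr.
Box B: F(B→C) = (2440.0 + 990.0) − 1762 = 1668.0 Mg Hg/yr.
Box C: F(C→D) = (1668.0 + 562.6) − 443.4 = 1787.2 Mg Hg/yr.
Box D: F(D→E) = (1787.2 + 469.6) − 476.7 = 1780.1 Mg Hg/yr.
Box E throughput = its input = 1780.1 Mg Hg/yr; τ = 11150 / 1780.1 = 6.264 yr.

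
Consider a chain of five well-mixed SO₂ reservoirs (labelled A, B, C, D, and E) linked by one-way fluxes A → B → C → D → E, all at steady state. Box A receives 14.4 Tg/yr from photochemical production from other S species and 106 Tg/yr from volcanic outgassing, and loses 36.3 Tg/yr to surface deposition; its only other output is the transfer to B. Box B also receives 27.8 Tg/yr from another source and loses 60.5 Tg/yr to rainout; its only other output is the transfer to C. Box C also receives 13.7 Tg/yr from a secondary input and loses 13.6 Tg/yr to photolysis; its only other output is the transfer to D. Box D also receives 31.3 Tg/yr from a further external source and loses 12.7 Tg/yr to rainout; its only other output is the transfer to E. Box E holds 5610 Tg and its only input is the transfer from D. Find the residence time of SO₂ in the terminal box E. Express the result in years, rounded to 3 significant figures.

80.0 yr

Box A: F(A→B) = (14.4 + 106) − 36.3 = 84.100 Tg/yr.
Box B: F(B→C) = (84.100 + 27.8) − 60.5 = 51.400 Tg/yr.
Box C: F(C→D) = (51.400 + 13.7) − 13.6 = 51.500 Tg/yr.
Box D: F(D→E) = (51.500 + 31.3) − 12.7 = 70.100 Tg/yr.
Box E throughput = its input = 70.100 Tg/yr; τ = 5610 / 70.100 = 80.03 yr.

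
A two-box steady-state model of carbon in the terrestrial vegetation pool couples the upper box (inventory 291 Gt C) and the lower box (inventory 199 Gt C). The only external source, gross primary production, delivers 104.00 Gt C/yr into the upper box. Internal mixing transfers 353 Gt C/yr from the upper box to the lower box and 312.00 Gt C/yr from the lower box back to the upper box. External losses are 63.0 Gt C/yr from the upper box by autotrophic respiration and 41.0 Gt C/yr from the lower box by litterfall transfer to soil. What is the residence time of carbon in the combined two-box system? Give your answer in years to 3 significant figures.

For the system as a whole, the A↔B exchange is internal and contributes nothing to the throughput; only the external sinks remove mass.
M_total = 291 + 199 = 490.00 Gt C.
ΣF_external_out = 63.0 + 41.0 = 104.00 Gt C/yr.
τ = M_total / ΣF_ext = 490.00 / 104.00 = 4.712 yr.

4.71 yr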